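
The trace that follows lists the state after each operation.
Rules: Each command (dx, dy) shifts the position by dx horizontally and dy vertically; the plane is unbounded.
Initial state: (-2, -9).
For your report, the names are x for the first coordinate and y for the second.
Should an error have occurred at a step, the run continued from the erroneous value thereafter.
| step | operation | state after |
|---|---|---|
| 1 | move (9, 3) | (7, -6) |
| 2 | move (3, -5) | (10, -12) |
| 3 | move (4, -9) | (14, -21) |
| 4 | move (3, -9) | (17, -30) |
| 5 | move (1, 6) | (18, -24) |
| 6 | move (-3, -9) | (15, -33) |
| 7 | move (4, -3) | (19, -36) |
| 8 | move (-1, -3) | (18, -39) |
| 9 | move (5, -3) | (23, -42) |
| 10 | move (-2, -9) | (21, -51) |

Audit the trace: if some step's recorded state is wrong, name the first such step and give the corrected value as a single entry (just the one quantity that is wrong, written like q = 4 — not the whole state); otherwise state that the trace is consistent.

step 1: x = -2 + (9) = 7, y = -9 + (3) = -6 -> agrees with the trace
step 2: x = 7 + (3) = 10, y = -6 + (-5) = -11 -> this is not what the trace shows
So the first discrepancy is step 2, where the right value is y = -11.

step 2, y = -11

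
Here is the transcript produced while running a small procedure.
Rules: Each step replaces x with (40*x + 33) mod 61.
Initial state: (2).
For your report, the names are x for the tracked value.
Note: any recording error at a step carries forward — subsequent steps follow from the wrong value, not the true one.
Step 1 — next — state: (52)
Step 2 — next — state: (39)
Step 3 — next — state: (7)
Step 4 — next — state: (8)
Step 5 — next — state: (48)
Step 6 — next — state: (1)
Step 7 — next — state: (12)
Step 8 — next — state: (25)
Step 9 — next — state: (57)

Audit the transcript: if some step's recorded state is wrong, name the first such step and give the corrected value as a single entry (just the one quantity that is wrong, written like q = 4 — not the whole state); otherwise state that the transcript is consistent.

no error

Step 1: x = (40*2 + 33) mod 61 = 52 — verified.
Step 2: x = (40*52 + 33) mod 61 = 39 — no discrepancy.
Step 3: x = (40*39 + 33) mod 61 = 7 — exactly as logged.
Step 4: x = (40*7 + 33) mod 61 = 8 — no discrepancy.
Step 5: x = (40*8 + 33) mod 61 = 48 — confirmed correct.
Step 6: x = (40*48 + 33) mod 61 = 1 — verified.
Step 7: x = (40*1 + 33) mod 61 = 12 — checks out.
Step 8: x = (40*12 + 33) mod 61 = 25 — no discrepancy.
Step 9: x = (40*25 + 33) mod 61 = 57 — consistent with the transcript.
All entries verified; no error found.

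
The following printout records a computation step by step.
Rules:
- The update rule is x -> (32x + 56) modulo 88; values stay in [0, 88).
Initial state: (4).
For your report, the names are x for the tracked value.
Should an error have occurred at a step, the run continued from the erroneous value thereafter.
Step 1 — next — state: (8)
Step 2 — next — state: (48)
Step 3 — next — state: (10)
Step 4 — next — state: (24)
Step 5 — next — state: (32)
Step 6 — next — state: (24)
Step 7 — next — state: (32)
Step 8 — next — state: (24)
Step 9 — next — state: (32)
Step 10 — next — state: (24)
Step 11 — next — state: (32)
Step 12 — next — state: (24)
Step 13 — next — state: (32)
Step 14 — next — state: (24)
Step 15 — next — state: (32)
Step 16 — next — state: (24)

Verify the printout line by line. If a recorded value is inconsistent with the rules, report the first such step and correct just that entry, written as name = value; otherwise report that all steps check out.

Recomputing the run from the initial state:
step 1: x = 8
step 2: x = 48
step 3: x = 8
step 4: x = 48
step 5: x = 8
step 6: x = 48
step 7: x = 8
step 8: x = 48
step 9: x = 8
step 10: x = 48
step 11: x = 8
step 12: x = 48
step 13: x = 8
step 14: x = 48
step 15: x = 8
step 16: x = 48
The first disagreement with the printout is at step 3, where the value should be x = 8.

step 3, x = 8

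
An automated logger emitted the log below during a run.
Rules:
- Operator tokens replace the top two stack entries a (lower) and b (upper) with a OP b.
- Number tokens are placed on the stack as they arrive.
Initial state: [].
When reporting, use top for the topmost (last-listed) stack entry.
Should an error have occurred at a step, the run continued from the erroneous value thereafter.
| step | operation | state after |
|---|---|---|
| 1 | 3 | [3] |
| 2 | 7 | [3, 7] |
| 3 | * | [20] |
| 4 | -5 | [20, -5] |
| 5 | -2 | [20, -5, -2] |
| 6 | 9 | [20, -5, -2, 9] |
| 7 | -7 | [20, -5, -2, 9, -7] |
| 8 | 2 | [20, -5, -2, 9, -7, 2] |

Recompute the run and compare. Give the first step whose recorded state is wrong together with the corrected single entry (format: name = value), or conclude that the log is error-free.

step 3, top = 21

1. push 3: top = 3 (verified)
2. push 7: top = 7 (agrees with the log)
3. 3 * 7 = 21 (this is not what the log shows)
First deviation found at step 3; the corrected entry is top = 21.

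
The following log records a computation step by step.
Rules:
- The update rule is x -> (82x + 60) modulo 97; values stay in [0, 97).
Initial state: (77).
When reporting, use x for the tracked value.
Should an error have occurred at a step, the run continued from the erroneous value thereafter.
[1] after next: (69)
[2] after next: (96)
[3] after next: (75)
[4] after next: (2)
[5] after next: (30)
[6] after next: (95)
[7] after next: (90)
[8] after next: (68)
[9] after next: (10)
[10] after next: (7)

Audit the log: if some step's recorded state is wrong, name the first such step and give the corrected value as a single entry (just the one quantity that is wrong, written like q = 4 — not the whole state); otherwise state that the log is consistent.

step 2, x = 92

Recomputing the run from the initial state:
step 1: x = 69
step 2: x = 92
step 3: x = 38
step 4: x = 72
step 5: x = 47
step 6: x = 34
step 7: x = 35
step 8: x = 20
step 9: x = 51
step 10: x = 71
The first disagreement with the log is at step 2, where the value should be x = 92.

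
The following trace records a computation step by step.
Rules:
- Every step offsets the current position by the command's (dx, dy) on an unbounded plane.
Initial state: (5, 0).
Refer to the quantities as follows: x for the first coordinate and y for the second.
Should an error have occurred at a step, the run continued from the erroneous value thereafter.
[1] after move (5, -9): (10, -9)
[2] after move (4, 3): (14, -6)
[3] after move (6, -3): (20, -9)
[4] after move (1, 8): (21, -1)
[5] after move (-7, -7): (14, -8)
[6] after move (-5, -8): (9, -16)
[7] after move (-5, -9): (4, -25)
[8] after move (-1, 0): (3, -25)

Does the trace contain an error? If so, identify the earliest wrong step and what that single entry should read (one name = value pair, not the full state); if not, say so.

no error

Step 1: x = 5 + (5) = 10, y = 0 + (-9) = -9 — no discrepancy.
Step 2: x = 10 + (4) = 14, y = -9 + (3) = -6 — verified.
Step 3: x = 14 + (6) = 20, y = -6 + (-3) = -9 — checks out.
Step 4: x = 20 + (1) = 21, y = -9 + (8) = -1 — agrees with the trace.
Step 5: x = 21 + (-7) = 14, y = -1 + (-7) = -8 — exactly as logged.
Step 6: x = 14 + (-5) = 9, y = -8 + (-8) = -16 — consistent with the trace.
Step 7: x = 9 + (-5) = 4, y = -16 + (-9) = -25 — consistent with the trace.
Step 8: x = 4 + (-1) = 3, y = -25 + (0) = -25 — no discrepancy.
Nothing is out of place; the run is error-free.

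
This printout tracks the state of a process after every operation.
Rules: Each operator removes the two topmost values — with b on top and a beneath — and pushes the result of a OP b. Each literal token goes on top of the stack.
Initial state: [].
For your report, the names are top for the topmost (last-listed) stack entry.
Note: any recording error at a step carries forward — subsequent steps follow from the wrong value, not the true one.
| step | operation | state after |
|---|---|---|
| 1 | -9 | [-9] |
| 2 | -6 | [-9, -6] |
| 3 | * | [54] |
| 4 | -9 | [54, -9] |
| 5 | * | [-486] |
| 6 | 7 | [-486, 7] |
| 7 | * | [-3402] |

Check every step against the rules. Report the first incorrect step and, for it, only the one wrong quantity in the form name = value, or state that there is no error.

Recomputing the run from the initial state:
step 1: [-9]
step 2: [-9, -6]
step 3: [54]
step 4: [54, -9]
step 5: [-486]
step 6: [-486, 7]
step 7: [-3402]
This matches the printout at every step.

no error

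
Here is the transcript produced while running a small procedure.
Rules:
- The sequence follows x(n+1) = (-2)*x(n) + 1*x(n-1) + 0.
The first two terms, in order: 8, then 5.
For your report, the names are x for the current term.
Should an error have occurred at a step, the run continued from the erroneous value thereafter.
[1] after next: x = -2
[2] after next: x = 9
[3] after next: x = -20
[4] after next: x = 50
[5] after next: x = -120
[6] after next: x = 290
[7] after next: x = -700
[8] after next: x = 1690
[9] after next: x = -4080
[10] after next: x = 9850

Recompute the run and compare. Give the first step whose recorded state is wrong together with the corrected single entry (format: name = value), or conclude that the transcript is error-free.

Recomputing the run from the initial state:
step 1: x = -2
step 2: x = 9
step 3: x = -20
step 4: x = 49
step 5: x = -118
step 6: x = 285
step 7: x = -688
step 8: x = 1661
step 9: x = -4010
step 10: x = 9681
The first disagreement with the transcript is at step 4, where the value should be x = 49.

step 4, x = 49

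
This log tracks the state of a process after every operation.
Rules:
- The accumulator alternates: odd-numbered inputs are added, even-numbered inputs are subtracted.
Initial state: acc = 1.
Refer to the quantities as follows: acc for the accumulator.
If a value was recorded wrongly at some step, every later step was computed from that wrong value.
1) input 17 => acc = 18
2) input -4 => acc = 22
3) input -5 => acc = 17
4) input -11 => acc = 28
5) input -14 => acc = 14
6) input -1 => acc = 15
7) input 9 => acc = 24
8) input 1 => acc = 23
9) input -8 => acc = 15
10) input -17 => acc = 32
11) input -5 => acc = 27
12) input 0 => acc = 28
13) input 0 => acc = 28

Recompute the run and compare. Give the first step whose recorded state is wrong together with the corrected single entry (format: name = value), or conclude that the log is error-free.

step 12, acc = 27

Recomputing the run from the initial state:
step 1: acc = 18
step 2: acc = 22
step 3: acc = 17
step 4: acc = 28
step 5: acc = 14
step 6: acc = 15
step 7: acc = 24
step 8: acc = 23
step 9: acc = 15
step 10: acc = 32
step 11: acc = 27
step 12: acc = 27
step 13: acc = 27
The first disagreement with the log is at step 12, where the value should be acc = 27.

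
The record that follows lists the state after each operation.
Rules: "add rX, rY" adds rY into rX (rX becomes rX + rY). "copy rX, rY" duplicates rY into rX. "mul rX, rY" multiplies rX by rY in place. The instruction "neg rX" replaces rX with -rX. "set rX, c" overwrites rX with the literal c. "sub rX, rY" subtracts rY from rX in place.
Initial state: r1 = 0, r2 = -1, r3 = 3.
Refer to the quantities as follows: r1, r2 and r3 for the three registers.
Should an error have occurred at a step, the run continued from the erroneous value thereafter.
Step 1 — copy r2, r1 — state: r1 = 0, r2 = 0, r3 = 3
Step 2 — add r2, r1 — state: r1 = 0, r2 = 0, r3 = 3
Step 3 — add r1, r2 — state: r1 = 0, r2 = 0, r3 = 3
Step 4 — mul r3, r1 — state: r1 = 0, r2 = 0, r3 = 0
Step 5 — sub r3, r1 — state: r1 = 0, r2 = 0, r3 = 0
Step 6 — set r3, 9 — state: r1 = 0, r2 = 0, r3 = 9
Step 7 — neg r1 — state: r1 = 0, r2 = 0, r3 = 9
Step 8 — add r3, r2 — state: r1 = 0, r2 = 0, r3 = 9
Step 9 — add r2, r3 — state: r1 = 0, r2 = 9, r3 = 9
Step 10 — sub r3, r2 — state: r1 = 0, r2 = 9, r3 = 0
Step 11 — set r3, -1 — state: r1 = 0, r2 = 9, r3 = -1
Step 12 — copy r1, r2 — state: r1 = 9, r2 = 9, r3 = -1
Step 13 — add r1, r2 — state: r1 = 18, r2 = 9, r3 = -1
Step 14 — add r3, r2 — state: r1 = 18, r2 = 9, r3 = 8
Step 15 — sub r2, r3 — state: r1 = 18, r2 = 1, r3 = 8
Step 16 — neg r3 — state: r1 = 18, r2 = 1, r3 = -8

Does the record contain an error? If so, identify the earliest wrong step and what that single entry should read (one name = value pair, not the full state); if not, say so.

Recomputing the run from the initial state:
step 1: r1 = 0, r2 = 0, r3 = 3
step 2: r1 = 0, r2 = 0, r3 = 3
step 3: r1 = 0, r2 = 0, r3 = 3
step 4: r1 = 0, r2 = 0, r3 = 0
step 5: r1 = 0, r2 = 0, r3 = 0
step 6: r1 = 0, r2 = 0, r3 = 9
step 7: r1 = 0, r2 = 0, r3 = 9
step 8: r1 = 0, r2 = 0, r3 = 9
step 9: r1 = 0, r2 = 9, r3 = 9
step 10: r1 = 0, r2 = 9, r3 = 0
step 11: r1 = 0, r2 = 9, r3 = -1
step 12: r1 = 9, r2 = 9, r3 = -1
step 13: r1 = 18, r2 = 9, r3 = -1
step 14: r1 = 18, r2 = 9, r3 = 8
step 15: r1 = 18, r2 = 1, r3 = 8
step 16: r1 = 18, r2 = 1, r3 = -8
This matches the record at every step.

no error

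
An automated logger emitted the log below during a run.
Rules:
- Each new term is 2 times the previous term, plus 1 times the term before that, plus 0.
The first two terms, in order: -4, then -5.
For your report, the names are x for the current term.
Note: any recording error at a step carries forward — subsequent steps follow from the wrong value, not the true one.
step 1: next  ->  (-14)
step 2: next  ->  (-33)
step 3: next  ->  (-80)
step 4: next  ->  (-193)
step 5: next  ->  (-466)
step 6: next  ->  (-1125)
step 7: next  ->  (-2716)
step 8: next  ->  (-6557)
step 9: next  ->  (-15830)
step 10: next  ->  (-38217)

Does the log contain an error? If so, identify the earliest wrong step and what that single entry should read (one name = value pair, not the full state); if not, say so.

1. x = 2*(-5) + (1)*(-4) + (0) = -14 (checks out)
2. x = 2*(-14) + (1)*(-5) + (0) = -33 (verified)
3. x = 2*(-33) + (1)*(-14) + (0) = -80 (matches)
4. x = 2*(-80) + (1)*(-33) + (0) = -193 (no discrepancy)
5. x = 2*(-193) + (1)*(-80) + (0) = -466 (verified)
6. x = 2*(-466) + (1)*(-193) + (0) = -1125 (same as recorded)
7. x = 2*(-1125) + (1)*(-466) + (0) = -2716 (consistent with the log)
8. x = 2*(-2716) + (1)*(-1125) + (0) = -6557 (verified)
9. x = 2*(-6557) + (1)*(-2716) + (0) = -15830 (confirmed correct)
10. x = 2*(-15830) + (1)*(-6557) + (0) = -38217 (checks out)
Every step is consistent.

no error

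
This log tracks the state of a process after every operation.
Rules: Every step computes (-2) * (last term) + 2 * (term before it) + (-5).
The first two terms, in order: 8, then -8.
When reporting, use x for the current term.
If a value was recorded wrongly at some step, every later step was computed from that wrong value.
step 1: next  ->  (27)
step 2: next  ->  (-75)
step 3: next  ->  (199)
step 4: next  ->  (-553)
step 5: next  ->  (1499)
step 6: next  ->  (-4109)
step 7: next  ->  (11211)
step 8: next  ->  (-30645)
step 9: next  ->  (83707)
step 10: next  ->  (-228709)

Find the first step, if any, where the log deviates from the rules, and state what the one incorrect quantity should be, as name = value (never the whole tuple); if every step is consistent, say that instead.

step 1: x = -2*(-8) + (2)*(8) + (-5) = 27 -> verified
step 2: x = -2*(27) + (2)*(-8) + (-5) = -75 -> confirmed correct
step 3: x = -2*(-75) + (2)*(27) + (-5) = 199 -> matches
step 4: x = -2*(199) + (2)*(-75) + (-5) = -553 -> no discrepancy
step 5: x = -2*(-553) + (2)*(199) + (-5) = 1499 -> confirmed correct
step 6: x = -2*(1499) + (2)*(-553) + (-5) = -4109 -> verified
step 7: x = -2*(-4109) + (2)*(1499) + (-5) = 11211 -> no discrepancy
step 8: x = -2*(11211) + (2)*(-4109) + (-5) = -30645 -> checks out
step 9: x = -2*(-30645) + (2)*(11211) + (-5) = 83707 -> exactly as logged
step 10: x = -2*(83707) + (2)*(-30645) + (-5) = -228709 -> confirmed correct
Nothing is out of place; the run is error-free.

no error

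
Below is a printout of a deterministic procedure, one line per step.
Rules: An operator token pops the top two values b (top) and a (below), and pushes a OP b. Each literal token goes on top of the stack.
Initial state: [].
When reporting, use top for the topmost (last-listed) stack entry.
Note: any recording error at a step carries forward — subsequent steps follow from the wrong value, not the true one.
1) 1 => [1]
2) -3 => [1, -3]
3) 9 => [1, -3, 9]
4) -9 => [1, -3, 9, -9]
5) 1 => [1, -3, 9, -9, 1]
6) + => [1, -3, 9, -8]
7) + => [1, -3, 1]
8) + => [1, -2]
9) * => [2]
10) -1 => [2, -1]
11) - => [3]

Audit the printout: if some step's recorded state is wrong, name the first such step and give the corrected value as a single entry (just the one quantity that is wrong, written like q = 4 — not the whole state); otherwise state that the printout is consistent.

step 9, top = -2

Recomputing the run from the initial state:
step 1: [1]
step 2: [1, -3]
step 3: [1, -3, 9]
step 4: [1, -3, 9, -9]
step 5: [1, -3, 9, -9, 1]
step 6: [1, -3, 9, -8]
step 7: [1, -3, 1]
step 8: [1, -2]
step 9: [-2]
step 10: [-2, -1]
step 11: [-1]
The first disagreement with the printout is at step 9, where the value should be top = -2.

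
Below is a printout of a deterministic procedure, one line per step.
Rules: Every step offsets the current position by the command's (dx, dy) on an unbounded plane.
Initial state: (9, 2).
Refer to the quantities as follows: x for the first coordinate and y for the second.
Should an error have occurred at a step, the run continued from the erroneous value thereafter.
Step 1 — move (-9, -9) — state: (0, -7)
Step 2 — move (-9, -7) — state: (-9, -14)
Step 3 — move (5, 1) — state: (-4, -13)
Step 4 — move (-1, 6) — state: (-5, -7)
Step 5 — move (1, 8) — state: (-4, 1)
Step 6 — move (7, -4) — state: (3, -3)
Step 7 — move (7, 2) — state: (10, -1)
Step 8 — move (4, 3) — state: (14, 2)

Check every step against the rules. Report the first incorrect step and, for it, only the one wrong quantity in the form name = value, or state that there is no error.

no error

Recomputing the run from the initial state:
step 1: x = 0, y = -7
step 2: x = -9, y = -14
step 3: x = -4, y = -13
step 4: x = -5, y = -7
step 5: x = -4, y = 1
step 6: x = 3, y = -3
step 7: x = 10, y = -1
step 8: x = 14, y = 2
This matches the printout at every step.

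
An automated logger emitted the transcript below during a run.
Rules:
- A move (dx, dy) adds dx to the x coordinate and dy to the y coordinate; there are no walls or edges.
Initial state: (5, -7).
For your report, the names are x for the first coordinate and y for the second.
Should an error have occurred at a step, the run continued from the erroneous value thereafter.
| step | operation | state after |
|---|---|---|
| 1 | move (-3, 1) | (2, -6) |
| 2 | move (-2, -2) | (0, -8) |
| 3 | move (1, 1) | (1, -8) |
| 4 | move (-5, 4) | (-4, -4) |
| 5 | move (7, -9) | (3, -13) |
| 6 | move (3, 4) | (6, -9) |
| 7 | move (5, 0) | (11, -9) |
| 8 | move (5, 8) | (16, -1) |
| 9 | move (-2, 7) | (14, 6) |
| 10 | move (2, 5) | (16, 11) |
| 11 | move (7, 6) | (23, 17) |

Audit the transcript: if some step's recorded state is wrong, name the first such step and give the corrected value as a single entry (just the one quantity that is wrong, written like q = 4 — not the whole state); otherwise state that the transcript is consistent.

step 3, y = -7

Recomputing the run from the initial state:
step 1: x = 2, y = -6
step 2: x = 0, y = -8
step 3: x = 1, y = -7
step 4: x = -4, y = -3
step 5: x = 3, y = -12
step 6: x = 6, y = -8
step 7: x = 11, y = -8
step 8: x = 16, y = 0
step 9: x = 14, y = 7
step 10: x = 16, y = 12
step 11: x = 23, y = 18
The first disagreement with the transcript is at step 3, where the value should be y = -7.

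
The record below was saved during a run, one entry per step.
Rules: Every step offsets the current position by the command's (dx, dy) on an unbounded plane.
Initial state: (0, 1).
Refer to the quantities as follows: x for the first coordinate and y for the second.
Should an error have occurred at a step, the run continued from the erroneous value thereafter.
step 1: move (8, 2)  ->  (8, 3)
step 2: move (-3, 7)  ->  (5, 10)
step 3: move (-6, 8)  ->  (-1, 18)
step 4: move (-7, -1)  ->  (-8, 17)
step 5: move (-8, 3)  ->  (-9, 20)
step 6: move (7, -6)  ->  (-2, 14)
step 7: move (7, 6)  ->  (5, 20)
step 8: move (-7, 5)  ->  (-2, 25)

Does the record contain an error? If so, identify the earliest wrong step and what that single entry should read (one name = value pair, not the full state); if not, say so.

step 1: x = 0 + (8) = 8, y = 1 + (2) = 3 -> in agreement
step 2: x = 8 + (-3) = 5, y = 3 + (7) = 10 -> same as recorded
step 3: x = 5 + (-6) = -1, y = 10 + (8) = 18 -> verified
step 4: x = -1 + (-7) = -8, y = 18 + (-1) = 17 -> agrees with the record
step 5: x = -8 + (-8) = -16, y = 17 + (3) = 20 -> the record disagrees here
The earliest wrong entry is at step 5: it should read x = -16.

step 5, x = -16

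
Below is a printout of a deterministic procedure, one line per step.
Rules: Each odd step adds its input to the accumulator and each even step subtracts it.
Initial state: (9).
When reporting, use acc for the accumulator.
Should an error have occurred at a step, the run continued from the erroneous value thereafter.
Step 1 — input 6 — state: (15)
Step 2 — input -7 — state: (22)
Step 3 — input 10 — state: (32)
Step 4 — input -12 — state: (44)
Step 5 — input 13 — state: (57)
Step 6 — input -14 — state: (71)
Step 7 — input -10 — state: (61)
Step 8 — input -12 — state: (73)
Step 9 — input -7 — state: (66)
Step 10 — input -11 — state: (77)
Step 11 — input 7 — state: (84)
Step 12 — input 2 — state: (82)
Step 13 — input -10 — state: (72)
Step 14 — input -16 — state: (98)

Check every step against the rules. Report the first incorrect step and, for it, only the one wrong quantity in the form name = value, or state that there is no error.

step 14, acc = 88

step 1: acc = 9 + 6 = 15 -> matches
step 2: acc = 15 - -7 = 22 -> consistent with the printout
step 3: acc = 22 + 10 = 32 -> agrees with the printout
step 4: acc = 32 - -12 = 44 -> in agreement
step 5: acc = 44 + 13 = 57 -> confirmed correct
step 6: acc = 57 - -14 = 71 -> checks out
step 7: acc = 71 + -10 = 61 -> consistent with the printout
step 8: acc = 61 - -12 = 73 -> checks out
step 9: acc = 73 + -7 = 66 -> verified
step 10: acc = 66 - -11 = 77 -> consistent with the printout
step 11: acc = 77 + 7 = 84 -> agrees with the printout
step 12: acc = 84 - 2 = 82 -> confirmed correct
step 13: acc = 82 + -10 = 72 -> agrees with the printout
step 14: acc = 72 - -16 = 88 -> the printout has a different value
The audit stops at step 14: the recorded entry is wrong and should be acc = 88.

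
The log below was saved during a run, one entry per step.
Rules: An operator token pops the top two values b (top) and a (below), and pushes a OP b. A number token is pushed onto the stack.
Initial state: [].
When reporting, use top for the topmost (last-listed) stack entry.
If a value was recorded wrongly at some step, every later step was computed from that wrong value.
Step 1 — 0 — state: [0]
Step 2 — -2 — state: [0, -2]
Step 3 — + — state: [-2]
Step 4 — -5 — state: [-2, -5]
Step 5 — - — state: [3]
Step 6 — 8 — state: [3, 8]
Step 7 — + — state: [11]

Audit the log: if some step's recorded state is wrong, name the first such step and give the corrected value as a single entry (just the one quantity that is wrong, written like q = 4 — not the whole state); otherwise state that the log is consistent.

no error

Recomputing the run from the initial state:
step 1: [0]
step 2: [0, -2]
step 3: [-2]
step 4: [-2, -5]
step 5: [3]
step 6: [3, 8]
step 7: [11]
This matches the log at every step.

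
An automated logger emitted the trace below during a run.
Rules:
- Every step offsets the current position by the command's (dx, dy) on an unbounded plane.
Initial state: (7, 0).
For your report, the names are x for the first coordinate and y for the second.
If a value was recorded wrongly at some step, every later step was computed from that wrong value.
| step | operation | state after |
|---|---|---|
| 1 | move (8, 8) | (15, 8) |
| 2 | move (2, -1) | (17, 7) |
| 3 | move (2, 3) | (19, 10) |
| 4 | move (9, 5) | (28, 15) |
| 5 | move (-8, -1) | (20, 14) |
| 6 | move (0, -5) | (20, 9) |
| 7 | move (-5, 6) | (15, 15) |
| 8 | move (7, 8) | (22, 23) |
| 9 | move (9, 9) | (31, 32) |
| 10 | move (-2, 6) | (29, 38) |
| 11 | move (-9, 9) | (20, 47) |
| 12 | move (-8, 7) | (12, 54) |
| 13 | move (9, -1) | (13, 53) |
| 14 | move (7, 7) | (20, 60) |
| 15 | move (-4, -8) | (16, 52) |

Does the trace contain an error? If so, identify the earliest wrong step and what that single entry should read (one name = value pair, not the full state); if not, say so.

step 1: x = 7 + (8) = 15, y = 0 + (8) = 8 -> exactly as logged
step 2: x = 15 + (2) = 17, y = 8 + (-1) = 7 -> no discrepancy
step 3: x = 17 + (2) = 19, y = 7 + (3) = 10 -> verified
step 4: x = 19 + (9) = 28, y = 10 + (5) = 15 -> no discrepancy
step 5: x = 28 + (-8) = 20, y = 15 + (-1) = 14 -> agrees with the trace
step 6: x = 20 + (0) = 20, y = 14 + (-5) = 9 -> confirmed correct
step 7: x = 20 + (-5) = 15, y = 9 + (6) = 15 -> consistent with the trace
step 8: x = 15 + (7) = 22, y = 15 + (8) = 23 -> same as recorded
step 9: x = 22 + (9) = 31, y = 23 + (9) = 32 -> confirmed correct
step 10: x = 31 + (-2) = 29, y = 32 + (6) = 38 -> agrees with the trace
step 11: x = 29 + (-9) = 20, y = 38 + (9) = 47 -> agrees with the trace
step 12: x = 20 + (-8) = 12, y = 47 + (7) = 54 -> agrees with the trace
step 13: x = 12 + (9) = 21, y = 54 + (-1) = 53 -> not what was recorded
So the first discrepancy is step 13, where the right value is x = 21.

step 13, x = 21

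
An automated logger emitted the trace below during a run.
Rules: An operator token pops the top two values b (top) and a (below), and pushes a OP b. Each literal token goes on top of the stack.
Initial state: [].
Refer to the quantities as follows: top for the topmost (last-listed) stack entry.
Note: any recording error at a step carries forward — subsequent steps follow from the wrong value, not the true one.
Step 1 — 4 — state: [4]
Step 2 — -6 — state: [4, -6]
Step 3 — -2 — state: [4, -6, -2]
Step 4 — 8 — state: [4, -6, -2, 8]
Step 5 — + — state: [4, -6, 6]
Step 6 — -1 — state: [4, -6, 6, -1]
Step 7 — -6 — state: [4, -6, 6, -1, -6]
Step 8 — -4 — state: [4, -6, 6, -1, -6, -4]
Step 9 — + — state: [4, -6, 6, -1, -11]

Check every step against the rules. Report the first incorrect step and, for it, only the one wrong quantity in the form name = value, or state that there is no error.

step 9, top = -10

Step 1: push 4: top = 4 — same as recorded.
Step 2: push -6: top = -6 — consistent with the trace.
Step 3: push -2: top = -2 — checks out.
Step 4: push 8: top = 8 — confirmed correct.
Step 5: -2 + 8 = 6 — in agreement.
Step 6: push -1: top = -1 — matches.
Step 7: push -6: top = -6 — verified.
Step 8: push -4: top = -4 — verified.
Step 9: -6 + -4 = -10 — the trace has a different value.
Conclusion: step 9 carries the first error; the entry should be top = -10.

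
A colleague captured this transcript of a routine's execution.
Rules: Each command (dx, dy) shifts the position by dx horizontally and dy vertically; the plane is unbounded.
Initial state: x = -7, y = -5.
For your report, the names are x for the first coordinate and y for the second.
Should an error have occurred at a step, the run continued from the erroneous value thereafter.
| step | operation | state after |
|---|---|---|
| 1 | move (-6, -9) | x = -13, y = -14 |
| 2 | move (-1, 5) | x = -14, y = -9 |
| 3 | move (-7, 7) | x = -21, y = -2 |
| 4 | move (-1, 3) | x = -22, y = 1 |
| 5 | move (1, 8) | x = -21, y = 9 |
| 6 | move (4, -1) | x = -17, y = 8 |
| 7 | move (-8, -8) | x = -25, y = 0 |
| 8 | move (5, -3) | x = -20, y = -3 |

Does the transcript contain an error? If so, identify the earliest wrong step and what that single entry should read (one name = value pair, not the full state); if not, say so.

no error

Recomputing the run from the initial state:
step 1: x = -13, y = -14
step 2: x = -14, y = -9
step 3: x = -21, y = -2
step 4: x = -22, y = 1
step 5: x = -21, y = 9
step 6: x = -17, y = 8
step 7: x = -25, y = 0
step 8: x = -20, y = -3
This matches the transcript at every step.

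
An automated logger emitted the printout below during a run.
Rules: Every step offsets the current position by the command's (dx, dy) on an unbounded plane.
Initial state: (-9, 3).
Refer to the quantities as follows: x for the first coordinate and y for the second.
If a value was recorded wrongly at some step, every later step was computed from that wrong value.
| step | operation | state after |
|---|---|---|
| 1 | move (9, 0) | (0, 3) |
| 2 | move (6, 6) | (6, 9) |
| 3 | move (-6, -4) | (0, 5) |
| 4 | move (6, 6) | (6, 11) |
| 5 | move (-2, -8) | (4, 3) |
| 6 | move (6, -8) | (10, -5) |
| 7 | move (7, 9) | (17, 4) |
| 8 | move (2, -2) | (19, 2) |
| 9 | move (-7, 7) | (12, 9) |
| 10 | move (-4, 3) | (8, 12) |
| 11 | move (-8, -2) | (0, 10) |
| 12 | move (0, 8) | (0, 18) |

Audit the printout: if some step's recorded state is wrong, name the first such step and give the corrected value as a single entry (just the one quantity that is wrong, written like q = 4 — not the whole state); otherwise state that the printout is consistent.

Step 1: x = -9 + (9) = 0, y = 3 + (0) = 3 — consistent with the printout.
Step 2: x = 0 + (6) = 6, y = 3 + (6) = 9 — agrees with the printout.
Step 3: x = 6 + (-6) = 0, y = 9 + (-4) = 5 — checks out.
Step 4: x = 0 + (6) = 6, y = 5 + (6) = 11 — consistent with the printout.
Step 5: x = 6 + (-2) = 4, y = 11 + (-8) = 3 — verified.
Step 6: x = 4 + (6) = 10, y = 3 + (-8) = -5 — exactly as logged.
Step 7: x = 10 + (7) = 17, y = -5 + (9) = 4 — confirmed correct.
Step 8: x = 17 + (2) = 19, y = 4 + (-2) = 2 — matches.
Step 9: x = 19 + (-7) = 12, y = 2 + (7) = 9 — consistent with the printout.
Step 10: x = 12 + (-4) = 8, y = 9 + (3) = 12 — in agreement.
Step 11: x = 8 + (-8) = 0, y = 12 + (-2) = 10 — consistent with the printout.
Step 12: x = 0 + (0) = 0, y = 10 + (8) = 18 — checks out.
All entries verified; no error found.

no error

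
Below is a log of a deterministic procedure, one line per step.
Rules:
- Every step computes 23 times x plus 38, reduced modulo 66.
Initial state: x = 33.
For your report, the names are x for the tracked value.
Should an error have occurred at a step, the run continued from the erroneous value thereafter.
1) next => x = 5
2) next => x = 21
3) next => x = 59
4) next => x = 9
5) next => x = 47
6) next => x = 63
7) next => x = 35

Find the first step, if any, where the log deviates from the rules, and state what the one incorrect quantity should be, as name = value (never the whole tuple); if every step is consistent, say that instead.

no error

1. x = (23*33 + 38) mod 66 = 5 (consistent with the log)
2. x = (23*5 + 38) mod 66 = 21 (confirmed correct)
3. x = (23*21 + 38) mod 66 = 59 (same as recorded)
4. x = (23*59 + 38) mod 66 = 9 (confirmed correct)
5. x = (23*9 + 38) mod 66 = 47 (confirmed correct)
6. x = (23*47 + 38) mod 66 = 63 (in agreement)
7. x = (23*63 + 38) mod 66 = 35 (checks out)
All entries verified; no error found.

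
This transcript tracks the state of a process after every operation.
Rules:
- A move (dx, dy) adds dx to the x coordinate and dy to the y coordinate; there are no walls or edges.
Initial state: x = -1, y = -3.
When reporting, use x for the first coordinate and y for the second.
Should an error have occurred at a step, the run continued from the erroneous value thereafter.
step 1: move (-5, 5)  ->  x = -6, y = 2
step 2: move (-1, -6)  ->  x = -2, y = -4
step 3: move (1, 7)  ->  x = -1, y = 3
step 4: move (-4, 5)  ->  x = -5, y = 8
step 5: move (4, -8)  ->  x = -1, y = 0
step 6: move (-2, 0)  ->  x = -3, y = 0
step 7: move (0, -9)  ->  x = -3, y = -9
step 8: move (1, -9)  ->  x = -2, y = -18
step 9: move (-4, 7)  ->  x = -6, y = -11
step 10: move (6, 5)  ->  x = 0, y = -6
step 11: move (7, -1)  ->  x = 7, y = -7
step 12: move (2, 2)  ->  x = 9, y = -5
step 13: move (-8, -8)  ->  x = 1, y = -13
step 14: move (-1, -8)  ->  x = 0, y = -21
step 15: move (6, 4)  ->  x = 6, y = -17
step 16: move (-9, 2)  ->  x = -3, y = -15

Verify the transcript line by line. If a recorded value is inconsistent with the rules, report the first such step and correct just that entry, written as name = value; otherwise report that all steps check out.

Recomputing the run from the initial state:
step 1: x = -6, y = 2
step 2: x = -7, y = -4
step 3: x = -6, y = 3
step 4: x = -10, y = 8
step 5: x = -6, y = 0
step 6: x = -8, y = 0
step 7: x = -8, y = -9
step 8: x = -7, y = -18
step 9: x = -11, y = -11
step 10: x = -5, y = -6
step 11: x = 2, y = -7
step 12: x = 4, y = -5
step 13: x = -4, y = -13
step 14: x = -5, y = -21
step 15: x = 1, y = -17
step 16: x = -8, y = -15
The first disagreement with the transcript is at step 2, where the value should be x = -7.

step 2, x = -7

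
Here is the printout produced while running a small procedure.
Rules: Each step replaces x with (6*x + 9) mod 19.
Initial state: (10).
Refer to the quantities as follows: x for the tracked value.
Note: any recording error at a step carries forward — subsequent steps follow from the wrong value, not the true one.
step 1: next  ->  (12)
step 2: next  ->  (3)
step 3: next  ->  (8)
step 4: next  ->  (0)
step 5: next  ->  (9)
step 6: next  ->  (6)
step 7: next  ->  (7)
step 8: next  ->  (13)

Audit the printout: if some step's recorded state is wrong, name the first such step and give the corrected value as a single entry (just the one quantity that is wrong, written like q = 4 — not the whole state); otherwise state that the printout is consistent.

step 2, x = 5

Step 1: x = (6*10 + 9) mod 19 = 12 — in agreement.
Step 2: x = (6*12 + 9) mod 19 = 5 — this is not what the printout shows.
The earliest wrong entry is at step 2: it should read x = 5.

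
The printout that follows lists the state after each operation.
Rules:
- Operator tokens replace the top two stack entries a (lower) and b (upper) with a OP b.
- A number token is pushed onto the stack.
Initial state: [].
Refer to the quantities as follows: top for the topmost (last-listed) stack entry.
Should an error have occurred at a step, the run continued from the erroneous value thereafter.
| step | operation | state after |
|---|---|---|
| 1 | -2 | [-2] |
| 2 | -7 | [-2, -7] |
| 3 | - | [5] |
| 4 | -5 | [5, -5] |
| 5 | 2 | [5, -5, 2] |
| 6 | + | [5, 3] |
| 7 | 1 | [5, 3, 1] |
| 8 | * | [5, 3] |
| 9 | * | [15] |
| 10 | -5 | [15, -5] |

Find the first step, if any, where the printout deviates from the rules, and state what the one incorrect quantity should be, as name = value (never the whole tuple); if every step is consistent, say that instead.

step 6, top = -3

Recomputing the run from the initial state:
step 1: [-2]
step 2: [-2, -7]
step 3: [5]
step 4: [5, -5]
step 5: [5, -5, 2]
step 6: [5, -3]
step 7: [5, -3, 1]
step 8: [5, -3]
step 9: [-15]
step 10: [-15, -5]
The first disagreement with the printout is at step 6, where the value should be top = -3.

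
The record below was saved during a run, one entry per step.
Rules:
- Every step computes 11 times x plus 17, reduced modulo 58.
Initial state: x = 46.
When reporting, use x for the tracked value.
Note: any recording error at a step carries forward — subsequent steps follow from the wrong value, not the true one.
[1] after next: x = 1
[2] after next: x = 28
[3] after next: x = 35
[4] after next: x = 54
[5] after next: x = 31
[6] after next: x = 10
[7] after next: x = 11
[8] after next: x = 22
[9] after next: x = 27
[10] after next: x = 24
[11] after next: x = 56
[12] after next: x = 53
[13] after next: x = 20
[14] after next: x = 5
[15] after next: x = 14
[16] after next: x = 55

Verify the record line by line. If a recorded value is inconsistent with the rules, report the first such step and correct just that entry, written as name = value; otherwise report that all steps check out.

step 1: x = (11*46 + 17) mod 58 = 1 -> same as recorded
step 2: x = (11*1 + 17) mod 58 = 28 -> consistent with the record
step 3: x = (11*28 + 17) mod 58 = 35 -> confirmed correct
step 4: x = (11*35 + 17) mod 58 = 54 -> confirmed correct
step 5: x = (11*54 + 17) mod 58 = 31 -> in agreement
step 6: x = (11*31 + 17) mod 58 = 10 -> matches
step 7: x = (11*10 + 17) mod 58 = 11 -> agrees with the record
step 8: x = (11*11 + 17) mod 58 = 22 -> consistent with the record
step 9: x = (11*22 + 17) mod 58 = 27 -> no discrepancy
step 10: x = (11*27 + 17) mod 58 = 24 -> verified
step 11: x = (11*24 + 17) mod 58 = 49 -> not what was recorded
Step 11 is the first one off; corrected, x = 49.

step 11, x = 49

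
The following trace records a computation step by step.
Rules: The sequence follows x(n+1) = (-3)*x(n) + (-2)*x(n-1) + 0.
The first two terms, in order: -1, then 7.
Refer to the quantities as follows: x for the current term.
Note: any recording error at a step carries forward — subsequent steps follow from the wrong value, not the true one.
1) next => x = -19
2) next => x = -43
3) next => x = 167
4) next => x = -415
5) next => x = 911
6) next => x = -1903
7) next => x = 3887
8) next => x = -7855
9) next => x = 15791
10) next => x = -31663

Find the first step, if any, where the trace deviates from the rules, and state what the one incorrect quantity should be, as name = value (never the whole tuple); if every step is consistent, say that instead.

step 2, x = 43

1. x = -3*(7) + (-2)*(-1) + (0) = -19 (in agreement)
2. x = -3*(-19) + (-2)*(7) + (0) = 43 (the recorded entry deviates here)
First deviation found at step 2; the corrected entry is x = 43.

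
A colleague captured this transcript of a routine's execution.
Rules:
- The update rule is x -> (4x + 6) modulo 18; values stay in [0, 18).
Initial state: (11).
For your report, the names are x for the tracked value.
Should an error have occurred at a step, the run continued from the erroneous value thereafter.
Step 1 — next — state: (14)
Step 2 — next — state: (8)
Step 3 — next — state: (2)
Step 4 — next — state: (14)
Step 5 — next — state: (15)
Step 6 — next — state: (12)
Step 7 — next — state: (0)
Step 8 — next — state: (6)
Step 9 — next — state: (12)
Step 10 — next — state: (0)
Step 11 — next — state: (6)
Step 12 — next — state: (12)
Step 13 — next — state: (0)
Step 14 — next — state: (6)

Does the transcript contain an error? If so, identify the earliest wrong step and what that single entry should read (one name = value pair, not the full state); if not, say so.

step 5, x = 8

Step 1: x = (4*11 + 6) mod 18 = 14 — exactly as logged.
Step 2: x = (4*14 + 6) mod 18 = 8 — agrees with the transcript.
Step 3: x = (4*8 + 6) mod 18 = 2 — agrees with the transcript.
Step 4: x = (4*2 + 6) mod 18 = 14 — matches.
Step 5: x = (4*14 + 6) mod 18 = 8 — the transcript disagrees here.
First deviation found at step 5; the corrected entry is x = 8.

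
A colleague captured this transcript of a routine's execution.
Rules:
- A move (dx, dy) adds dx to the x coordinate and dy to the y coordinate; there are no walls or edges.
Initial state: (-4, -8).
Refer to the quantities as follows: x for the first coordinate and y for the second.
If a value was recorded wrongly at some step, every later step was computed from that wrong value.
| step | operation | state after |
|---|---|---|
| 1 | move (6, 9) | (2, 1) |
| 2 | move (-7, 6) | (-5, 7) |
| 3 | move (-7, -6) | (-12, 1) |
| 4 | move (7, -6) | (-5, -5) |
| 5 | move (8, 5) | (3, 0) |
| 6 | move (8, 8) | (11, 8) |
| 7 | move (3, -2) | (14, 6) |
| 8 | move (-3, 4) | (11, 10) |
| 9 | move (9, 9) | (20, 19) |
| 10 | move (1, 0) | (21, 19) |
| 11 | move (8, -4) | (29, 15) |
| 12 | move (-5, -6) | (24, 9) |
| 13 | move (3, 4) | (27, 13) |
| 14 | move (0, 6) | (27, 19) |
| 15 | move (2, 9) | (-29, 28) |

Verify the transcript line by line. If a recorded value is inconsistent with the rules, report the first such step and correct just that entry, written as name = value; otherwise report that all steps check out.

step 15, x = 29

step 1: x = -4 + (6) = 2, y = -8 + (9) = 1 -> consistent with the transcript
step 2: x = 2 + (-7) = -5, y = 1 + (6) = 7 -> exactly as logged
step 3: x = -5 + (-7) = -12, y = 7 + (-6) = 1 -> checks out
step 4: x = -12 + (7) = -5, y = 1 + (-6) = -5 -> matches
step 5: x = -5 + (8) = 3, y = -5 + (5) = 0 -> same as recorded
step 6: x = 3 + (8) = 11, y = 0 + (8) = 8 -> consistent with the transcript
step 7: x = 11 + (3) = 14, y = 8 + (-2) = 6 -> consistent with the transcript
step 8: x = 14 + (-3) = 11, y = 6 + (4) = 10 -> checks out
step 9: x = 11 + (9) = 20, y = 10 + (9) = 19 -> exactly as logged
step 10: x = 20 + (1) = 21, y = 19 + (0) = 19 -> consistent with the transcript
step 11: x = 21 + (8) = 29, y = 19 + (-4) = 15 -> no discrepancy
step 12: x = 29 + (-5) = 24, y = 15 + (-6) = 9 -> checks out
step 13: x = 24 + (3) = 27, y = 9 + (4) = 13 -> checks out
step 14: x = 27 + (0) = 27, y = 13 + (6) = 19 -> same as recorded
step 15: x = 27 + (2) = 29, y = 19 + (9) = 28 -> first mismatch against the transcript
That makes step 15 the first incorrect line — x = 29 is what it should show.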